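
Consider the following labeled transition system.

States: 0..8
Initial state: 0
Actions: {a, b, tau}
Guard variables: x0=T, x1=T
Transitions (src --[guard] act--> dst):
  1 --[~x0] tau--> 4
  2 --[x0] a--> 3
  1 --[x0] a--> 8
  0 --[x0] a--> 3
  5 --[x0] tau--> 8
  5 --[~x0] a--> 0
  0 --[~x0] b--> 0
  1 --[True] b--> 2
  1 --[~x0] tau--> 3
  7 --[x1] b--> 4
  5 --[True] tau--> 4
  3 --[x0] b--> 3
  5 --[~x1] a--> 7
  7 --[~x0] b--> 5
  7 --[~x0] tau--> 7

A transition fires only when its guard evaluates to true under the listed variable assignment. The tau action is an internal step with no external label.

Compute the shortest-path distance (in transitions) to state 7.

Answer: UNREACHABLE

Analysis:
BFS to 7:
  depth 0: {0}
  depth 1: {3}
7 never appears.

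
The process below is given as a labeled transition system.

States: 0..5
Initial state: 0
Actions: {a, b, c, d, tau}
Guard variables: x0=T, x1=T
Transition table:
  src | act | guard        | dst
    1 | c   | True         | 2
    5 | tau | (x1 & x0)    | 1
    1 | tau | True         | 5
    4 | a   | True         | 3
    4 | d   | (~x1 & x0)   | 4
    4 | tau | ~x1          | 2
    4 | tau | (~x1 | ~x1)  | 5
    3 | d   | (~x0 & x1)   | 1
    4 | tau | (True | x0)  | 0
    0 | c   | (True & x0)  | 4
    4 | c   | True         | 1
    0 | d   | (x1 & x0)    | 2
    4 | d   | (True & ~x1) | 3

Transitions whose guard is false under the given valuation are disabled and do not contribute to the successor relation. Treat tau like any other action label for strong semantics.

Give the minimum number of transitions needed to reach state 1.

Answer: 2

Analysis:
Layered search for 1:
  L0 = {0}
  L1 = {2,4}
  L2 = {1,3}
depth(1)=2, e.g. c·c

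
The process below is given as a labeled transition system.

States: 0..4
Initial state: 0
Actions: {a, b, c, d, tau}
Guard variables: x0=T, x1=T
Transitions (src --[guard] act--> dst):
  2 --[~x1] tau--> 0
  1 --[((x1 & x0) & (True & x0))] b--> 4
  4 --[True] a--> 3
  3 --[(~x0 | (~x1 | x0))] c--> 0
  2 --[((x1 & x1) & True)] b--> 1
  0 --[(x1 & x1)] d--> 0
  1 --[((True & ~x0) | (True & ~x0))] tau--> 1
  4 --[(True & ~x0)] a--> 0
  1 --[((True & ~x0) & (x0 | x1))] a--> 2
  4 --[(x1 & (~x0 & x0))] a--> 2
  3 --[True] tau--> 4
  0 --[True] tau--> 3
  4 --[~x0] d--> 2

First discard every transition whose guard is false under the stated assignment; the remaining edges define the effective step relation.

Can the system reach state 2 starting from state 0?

Guard filter leaves 7 enabled edge(s).
Layer 0: {0}
Layer 1: {3}  now seen {0,3}
Layer 2: {4}  now seen {0,3,4}
Reachable = {0,3,4}

Answer: UNREACHABLE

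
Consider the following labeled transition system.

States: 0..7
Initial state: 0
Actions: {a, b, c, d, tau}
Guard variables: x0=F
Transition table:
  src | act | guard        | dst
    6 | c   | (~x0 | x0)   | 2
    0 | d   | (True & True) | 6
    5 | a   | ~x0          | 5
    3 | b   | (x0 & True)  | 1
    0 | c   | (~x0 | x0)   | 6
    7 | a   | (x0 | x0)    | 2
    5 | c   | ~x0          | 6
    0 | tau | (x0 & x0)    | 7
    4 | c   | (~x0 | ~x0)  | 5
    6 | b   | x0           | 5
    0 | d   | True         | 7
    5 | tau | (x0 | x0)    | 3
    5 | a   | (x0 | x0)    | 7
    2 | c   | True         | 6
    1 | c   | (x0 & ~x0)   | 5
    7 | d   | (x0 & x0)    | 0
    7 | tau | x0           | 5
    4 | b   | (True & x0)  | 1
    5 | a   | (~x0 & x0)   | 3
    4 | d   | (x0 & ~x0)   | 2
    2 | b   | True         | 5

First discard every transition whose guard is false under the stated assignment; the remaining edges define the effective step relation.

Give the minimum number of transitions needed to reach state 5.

Layered search for 5:
  L0 = {0}
  L1 = {6,7}
  L2 = {2}
  L3 = {5}
first hit 5 at d=3 via c·c·b

Answer: 3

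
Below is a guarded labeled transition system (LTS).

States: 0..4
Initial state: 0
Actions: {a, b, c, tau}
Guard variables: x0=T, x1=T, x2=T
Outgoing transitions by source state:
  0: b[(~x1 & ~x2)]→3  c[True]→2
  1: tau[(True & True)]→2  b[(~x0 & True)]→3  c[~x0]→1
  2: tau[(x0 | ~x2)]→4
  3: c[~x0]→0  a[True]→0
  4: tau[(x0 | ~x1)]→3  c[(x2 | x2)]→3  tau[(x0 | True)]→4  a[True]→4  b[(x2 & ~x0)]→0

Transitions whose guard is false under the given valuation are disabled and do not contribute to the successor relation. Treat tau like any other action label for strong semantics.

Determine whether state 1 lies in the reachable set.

Answer: UNREACHABLE

Analysis:
8 transition(s) survive guard evaluation.
Layer 0: {0}
Layer 1: {2}  total {0,2}
Layer 2: {4}  total {0,2,4}
Layer 3: {3}  total {0,2,3,4}
Reachable = {0,2,3,4}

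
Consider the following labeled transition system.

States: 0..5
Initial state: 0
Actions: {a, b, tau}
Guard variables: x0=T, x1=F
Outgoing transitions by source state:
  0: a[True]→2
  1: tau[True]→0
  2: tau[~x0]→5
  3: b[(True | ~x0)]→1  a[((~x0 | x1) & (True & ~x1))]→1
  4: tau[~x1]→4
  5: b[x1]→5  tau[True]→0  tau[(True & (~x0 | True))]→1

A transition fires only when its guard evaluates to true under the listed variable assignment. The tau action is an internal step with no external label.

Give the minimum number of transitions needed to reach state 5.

Layered search for 5:
  L0 = {0}
  L1 = {2}
5 never appears.

Answer: UNREACHABLE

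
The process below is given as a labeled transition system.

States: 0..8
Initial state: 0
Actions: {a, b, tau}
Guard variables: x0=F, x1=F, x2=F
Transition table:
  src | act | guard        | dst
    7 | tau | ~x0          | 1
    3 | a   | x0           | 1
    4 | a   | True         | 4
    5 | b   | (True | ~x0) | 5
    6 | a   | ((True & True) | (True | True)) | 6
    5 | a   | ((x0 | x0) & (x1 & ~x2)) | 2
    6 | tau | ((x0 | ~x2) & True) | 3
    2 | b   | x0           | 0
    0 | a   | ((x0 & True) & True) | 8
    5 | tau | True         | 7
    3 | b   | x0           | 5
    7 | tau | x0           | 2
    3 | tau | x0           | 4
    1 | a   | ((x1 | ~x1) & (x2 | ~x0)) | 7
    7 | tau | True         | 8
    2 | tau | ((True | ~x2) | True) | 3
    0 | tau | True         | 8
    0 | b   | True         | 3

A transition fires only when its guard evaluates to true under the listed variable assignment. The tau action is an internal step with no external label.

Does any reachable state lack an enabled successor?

Reach set: {0,3,8}
  0: b→3  tau→8  [deg 2]
  3: ∅  [STUCK]
  8: ∅  [STUCK]
Path to 3: b

Answer: DEADLOCK at state 3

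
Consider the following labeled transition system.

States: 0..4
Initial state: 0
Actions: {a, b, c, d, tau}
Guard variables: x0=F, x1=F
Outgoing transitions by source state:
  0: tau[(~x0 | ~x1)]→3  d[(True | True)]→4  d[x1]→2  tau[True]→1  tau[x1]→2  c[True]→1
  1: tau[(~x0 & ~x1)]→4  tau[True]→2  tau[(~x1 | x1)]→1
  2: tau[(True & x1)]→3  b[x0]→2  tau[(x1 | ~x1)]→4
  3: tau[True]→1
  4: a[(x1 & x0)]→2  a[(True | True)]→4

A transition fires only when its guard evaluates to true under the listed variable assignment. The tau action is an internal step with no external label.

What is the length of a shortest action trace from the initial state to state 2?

BFS to 2:
  depth 0: {0}
  depth 1: {1,3,4}
  depth 2: {2}
first hit 2 at d=2 via c·tau

Answer: 2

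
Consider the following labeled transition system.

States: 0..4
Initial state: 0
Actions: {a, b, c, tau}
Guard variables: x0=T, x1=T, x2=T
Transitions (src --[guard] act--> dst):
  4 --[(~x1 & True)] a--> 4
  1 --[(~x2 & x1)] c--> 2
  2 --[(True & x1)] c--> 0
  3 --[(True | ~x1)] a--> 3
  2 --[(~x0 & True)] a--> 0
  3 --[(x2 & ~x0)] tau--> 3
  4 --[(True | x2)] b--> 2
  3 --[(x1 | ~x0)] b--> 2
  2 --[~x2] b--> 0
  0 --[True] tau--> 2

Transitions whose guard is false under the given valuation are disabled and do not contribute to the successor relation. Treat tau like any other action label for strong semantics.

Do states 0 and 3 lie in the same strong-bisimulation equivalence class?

Bisimulation quotient by refinement:
  round 0: {{0,1,2,3,4}}
  round 1: {{0},{1},{2},{3},{4}}
Fixed point at round 2; 5 class(es).
0∈{0}, 3∈{3}

Answer: NOT BISIMILAR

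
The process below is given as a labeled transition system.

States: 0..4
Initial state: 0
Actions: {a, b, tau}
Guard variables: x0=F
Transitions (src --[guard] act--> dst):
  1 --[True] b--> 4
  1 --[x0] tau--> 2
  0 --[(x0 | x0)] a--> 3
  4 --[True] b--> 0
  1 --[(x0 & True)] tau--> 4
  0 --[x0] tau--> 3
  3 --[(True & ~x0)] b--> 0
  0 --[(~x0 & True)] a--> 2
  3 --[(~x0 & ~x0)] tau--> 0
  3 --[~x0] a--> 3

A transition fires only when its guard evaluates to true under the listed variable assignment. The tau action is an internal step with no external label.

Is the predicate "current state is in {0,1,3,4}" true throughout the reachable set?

Answer: INVARIANT VIOLATED at state 2

Working:
Safe = {0,1,3,4}
Reachable = {0,2}
  0: ✓
  2: VIOLATES
reach 2 via a — violates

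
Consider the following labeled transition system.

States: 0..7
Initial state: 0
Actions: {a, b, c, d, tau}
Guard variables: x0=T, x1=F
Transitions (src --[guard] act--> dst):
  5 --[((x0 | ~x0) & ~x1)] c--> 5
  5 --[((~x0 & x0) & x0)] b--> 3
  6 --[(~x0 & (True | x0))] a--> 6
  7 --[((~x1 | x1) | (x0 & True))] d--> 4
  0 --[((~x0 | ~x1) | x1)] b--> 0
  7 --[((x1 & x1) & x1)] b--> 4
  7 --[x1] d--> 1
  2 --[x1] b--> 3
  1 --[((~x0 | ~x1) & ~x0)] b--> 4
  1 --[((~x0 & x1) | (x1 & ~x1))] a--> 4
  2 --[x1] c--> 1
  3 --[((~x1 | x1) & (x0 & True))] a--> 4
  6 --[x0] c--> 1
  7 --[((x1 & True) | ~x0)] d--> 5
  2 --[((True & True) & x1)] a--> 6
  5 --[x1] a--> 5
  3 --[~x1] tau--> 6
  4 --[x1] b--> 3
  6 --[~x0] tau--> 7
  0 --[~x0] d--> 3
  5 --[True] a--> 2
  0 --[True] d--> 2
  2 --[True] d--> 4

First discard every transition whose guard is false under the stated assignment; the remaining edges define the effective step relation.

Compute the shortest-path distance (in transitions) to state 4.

Answer: 2

Trace:
Breadth-first toward 4:
  depth 0: {0}
  depth 1: {2}
  depth 2: {4}
first hit 4 at d=2 via d·d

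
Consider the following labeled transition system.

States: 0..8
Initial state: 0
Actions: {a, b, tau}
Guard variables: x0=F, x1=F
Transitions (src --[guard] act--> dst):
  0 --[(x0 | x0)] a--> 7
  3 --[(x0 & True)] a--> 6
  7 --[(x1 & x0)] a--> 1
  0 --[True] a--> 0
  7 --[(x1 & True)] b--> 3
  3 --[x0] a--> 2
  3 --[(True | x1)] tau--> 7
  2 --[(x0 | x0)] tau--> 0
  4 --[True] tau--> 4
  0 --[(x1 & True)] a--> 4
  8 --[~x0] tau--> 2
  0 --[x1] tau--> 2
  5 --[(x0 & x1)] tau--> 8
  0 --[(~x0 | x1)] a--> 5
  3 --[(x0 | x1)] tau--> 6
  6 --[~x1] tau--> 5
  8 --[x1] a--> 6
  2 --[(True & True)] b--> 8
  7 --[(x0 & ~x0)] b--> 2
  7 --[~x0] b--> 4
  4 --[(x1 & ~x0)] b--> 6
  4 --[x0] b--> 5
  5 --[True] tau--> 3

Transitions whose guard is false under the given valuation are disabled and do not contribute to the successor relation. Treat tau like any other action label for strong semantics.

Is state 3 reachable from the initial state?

Answer: REACHABLE

Trace:
After dropping false guards: 9 live edges.
Layer 0: {0}
Layer 1: {5}  cumulative {0,5}
Layer 2: {3}  cumulative {0,3,5}
Layer 3: {7}  cumulative {0,3,5,7}
Layer 4: {4}  cumulative {0,3,4,5,7}
Reach set: {0,3,4,5,7}
trace reaching 3: a·tau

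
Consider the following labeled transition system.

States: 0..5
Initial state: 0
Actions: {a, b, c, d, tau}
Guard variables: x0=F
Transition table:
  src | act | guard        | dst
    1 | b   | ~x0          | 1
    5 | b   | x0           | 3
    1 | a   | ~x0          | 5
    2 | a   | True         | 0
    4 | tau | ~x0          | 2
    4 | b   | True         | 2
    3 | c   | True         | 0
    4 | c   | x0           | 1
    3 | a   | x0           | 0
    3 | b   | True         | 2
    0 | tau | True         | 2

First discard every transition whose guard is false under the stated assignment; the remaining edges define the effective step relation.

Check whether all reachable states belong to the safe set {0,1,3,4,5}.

Answer: INVARIANT VIOLATED at state 2

Analysis:
Safe = {0,1,3,4,5}
Reachable = {0,2}
  0: safe
  2: VIOLATES
reach 2 via tau — violates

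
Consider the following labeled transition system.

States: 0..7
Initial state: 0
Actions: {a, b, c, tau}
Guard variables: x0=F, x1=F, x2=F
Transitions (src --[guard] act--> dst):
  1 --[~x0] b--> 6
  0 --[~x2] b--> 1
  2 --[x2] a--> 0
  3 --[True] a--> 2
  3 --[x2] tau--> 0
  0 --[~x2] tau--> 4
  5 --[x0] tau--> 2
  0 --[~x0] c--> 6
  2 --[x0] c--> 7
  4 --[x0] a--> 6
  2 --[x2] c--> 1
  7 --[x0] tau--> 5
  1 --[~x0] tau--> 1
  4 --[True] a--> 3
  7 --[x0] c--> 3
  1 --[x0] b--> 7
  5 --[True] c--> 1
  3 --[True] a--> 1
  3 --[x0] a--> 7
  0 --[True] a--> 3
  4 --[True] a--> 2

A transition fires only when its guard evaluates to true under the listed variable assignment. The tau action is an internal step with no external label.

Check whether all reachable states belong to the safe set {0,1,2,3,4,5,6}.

Safe = {0,1,2,3,4,5,6}
Reach set: {0,1,2,3,4,6}
  0: safe
  1: safe
  2: safe
  3: safe
  4: safe
  6: safe

Answer: INVARIANT HOLDS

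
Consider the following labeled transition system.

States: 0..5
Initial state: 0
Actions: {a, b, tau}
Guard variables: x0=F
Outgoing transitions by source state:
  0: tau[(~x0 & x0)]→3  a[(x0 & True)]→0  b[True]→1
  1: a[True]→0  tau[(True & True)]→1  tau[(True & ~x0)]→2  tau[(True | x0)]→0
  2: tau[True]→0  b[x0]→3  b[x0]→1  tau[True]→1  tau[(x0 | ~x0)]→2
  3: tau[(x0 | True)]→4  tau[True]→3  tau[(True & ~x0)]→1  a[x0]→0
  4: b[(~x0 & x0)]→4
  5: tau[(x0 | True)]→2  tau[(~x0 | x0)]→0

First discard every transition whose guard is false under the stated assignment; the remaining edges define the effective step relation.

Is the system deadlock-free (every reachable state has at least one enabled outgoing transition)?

R = {0,1,2}
  0: b→1  [deg 1]
  1: a→0  tau→0  tau→1  tau→2  [deg 4]
  2: tau→0  tau→1  tau→2  [deg 3]

Answer: DEADLOCK-FREE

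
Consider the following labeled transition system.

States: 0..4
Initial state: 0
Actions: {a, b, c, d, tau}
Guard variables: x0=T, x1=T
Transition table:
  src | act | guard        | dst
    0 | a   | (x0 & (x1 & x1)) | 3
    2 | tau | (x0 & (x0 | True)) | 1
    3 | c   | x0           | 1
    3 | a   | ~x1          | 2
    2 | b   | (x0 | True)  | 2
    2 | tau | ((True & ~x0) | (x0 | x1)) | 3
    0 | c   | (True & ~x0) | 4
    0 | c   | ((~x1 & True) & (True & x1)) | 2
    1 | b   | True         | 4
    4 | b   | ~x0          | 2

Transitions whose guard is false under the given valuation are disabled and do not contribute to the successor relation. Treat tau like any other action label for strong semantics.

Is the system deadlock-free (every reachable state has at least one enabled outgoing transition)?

Reachable = {0,1,3,4}
  0: a→3  [1 out]
  1: b→4  [1 out]
  3: c→1  [1 out]
  4: ∅  [STUCK]
witness 4: a·c·b

Answer: DEADLOCK at state 4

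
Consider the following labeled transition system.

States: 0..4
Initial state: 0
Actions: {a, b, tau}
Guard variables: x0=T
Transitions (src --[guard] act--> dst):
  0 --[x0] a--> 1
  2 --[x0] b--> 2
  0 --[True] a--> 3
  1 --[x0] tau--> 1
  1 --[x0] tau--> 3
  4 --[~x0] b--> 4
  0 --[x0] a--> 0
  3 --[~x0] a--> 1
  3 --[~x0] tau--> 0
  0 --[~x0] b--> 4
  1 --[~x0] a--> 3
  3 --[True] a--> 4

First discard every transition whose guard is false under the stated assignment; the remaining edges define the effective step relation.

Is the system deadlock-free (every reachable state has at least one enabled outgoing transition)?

Answer: DEADLOCK at state 4

Working:
Reachable = {0,1,3,4}
  0: a→0  a→1  a→3  [deg 3]
  1: tau→1  tau→3  [deg 2]
  3: a→4  [deg 1]
  4: ∅  [STUCK]
witness 4: a·a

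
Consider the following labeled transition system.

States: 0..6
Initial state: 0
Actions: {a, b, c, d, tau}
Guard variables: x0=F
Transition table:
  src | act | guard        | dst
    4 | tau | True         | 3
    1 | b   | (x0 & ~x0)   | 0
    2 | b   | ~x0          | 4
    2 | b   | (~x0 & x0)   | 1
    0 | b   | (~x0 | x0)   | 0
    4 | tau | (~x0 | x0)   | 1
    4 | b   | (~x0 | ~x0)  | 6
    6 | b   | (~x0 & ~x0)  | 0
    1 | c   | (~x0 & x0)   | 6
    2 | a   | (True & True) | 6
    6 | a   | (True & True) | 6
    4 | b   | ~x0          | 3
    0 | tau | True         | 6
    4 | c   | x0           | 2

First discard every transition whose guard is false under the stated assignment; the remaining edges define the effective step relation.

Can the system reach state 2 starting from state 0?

10 transition(s) survive guard evaluation.
L0 = {0}
L1 = {6}  now seen {0,6}
Reachable = {0,6}

Answer: UNREACHABLE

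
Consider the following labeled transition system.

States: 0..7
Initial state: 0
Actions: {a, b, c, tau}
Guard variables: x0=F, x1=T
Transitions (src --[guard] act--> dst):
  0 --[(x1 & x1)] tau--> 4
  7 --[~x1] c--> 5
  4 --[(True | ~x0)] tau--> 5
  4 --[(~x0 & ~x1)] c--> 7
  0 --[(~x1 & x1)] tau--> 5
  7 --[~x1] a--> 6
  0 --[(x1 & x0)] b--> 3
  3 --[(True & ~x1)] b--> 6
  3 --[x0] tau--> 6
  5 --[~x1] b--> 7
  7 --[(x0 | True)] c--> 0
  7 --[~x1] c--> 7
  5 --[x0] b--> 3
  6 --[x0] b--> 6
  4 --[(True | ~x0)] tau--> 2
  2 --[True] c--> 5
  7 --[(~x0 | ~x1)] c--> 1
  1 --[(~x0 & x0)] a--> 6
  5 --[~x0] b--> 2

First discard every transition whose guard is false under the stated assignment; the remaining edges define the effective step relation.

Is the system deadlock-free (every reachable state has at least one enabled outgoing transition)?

Reach set: {0,2,4,5}
  0: tau→4  [1 out]
  2: c→5  [1 out]
  4: tau→2  tau→5  [2 out]
  5: b→2  [1 out]

Answer: DEADLOCK-FREE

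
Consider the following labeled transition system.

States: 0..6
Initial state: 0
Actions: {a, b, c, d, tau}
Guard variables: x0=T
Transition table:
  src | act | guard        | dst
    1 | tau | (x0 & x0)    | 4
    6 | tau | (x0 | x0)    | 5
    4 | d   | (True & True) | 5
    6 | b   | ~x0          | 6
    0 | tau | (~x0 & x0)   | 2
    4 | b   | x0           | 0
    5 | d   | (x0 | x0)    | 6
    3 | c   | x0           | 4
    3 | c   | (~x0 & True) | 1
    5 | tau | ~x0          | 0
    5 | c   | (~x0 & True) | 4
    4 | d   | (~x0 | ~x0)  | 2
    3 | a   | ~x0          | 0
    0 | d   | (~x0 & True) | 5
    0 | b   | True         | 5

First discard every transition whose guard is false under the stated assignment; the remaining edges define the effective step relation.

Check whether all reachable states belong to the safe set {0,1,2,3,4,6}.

Answer: INVARIANT VIOLATED at state 5

Analysis:
Inv-set: {0,1,2,3,4,6}
Reach set: {0,5,6}
  0: ✓
  5: outside
  6: ✓
reach 5 via b — violates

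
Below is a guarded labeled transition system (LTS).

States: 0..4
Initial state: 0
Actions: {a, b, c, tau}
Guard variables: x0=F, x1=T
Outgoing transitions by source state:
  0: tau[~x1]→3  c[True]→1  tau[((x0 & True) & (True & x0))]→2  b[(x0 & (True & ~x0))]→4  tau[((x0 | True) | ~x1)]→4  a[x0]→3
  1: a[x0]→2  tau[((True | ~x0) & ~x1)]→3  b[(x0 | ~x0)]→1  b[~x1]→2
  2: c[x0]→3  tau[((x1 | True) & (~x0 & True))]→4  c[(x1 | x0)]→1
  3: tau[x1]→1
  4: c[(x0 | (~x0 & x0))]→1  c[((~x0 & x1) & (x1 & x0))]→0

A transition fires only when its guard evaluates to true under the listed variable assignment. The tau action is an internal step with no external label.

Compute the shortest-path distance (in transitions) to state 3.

Answer: UNREACHABLE

Trace:
Breadth-first toward 3:
  Layer 0: {0}
  Layer 1: {1,4}
3 never appears.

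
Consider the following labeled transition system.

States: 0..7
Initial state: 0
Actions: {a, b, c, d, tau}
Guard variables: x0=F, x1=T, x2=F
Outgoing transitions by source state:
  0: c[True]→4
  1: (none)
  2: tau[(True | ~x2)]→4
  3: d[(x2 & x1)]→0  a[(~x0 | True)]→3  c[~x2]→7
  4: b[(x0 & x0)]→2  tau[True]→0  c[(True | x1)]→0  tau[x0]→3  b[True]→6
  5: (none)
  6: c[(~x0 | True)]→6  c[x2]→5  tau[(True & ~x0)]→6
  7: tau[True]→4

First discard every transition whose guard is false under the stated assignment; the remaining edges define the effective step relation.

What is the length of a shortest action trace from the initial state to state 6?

Answer: 2

Trace:
Breadth-first toward 6:
  Layer 0: {0}
  Layer 1: {4}
  Layer 2: {6}
6 enters at depth 2; path c·b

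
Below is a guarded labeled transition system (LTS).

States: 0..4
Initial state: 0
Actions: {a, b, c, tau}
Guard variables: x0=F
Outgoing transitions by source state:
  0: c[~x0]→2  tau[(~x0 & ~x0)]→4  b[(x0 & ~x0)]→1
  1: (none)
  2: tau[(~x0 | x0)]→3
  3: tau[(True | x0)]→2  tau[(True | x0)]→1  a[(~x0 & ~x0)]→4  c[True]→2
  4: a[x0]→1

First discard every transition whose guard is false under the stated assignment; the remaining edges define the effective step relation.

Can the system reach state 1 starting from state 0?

Answer: REACHABLE

Working:
Guard filter leaves 7 enabled edge(s).
L0 = {0}
L1 = {2,4}  total {0,2,4}
L2 = {3}  total {0,2,3,4}
L3 = {1}  total {0,1,2,3,4}
Reach set: {0,1,2,3,4}
trace reaching 1: c·tau·tau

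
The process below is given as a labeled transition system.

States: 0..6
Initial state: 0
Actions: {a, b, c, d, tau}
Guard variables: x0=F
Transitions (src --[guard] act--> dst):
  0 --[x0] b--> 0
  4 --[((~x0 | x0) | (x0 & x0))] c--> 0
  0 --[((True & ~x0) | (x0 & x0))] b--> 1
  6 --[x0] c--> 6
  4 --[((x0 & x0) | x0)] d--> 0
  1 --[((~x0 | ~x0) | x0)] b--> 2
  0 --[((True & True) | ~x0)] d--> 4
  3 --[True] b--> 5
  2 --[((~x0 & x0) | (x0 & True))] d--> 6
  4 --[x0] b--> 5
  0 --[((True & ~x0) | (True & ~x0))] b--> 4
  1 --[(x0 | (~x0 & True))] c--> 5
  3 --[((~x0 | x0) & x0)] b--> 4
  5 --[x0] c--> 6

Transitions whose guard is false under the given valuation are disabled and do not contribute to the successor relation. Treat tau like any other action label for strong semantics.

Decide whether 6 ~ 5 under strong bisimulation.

Answer: BISIMILAR

Working:
Compute ~ classes (split until stable):
  round 0: {{0,1,2,3,4,5,6}}
  round 1: {{0},{1},{2,5,6},{3},{4}}
stable after 2 split(s): 5 block(s)
class of 6: {2,5,6}; class of 5: {2,5,6}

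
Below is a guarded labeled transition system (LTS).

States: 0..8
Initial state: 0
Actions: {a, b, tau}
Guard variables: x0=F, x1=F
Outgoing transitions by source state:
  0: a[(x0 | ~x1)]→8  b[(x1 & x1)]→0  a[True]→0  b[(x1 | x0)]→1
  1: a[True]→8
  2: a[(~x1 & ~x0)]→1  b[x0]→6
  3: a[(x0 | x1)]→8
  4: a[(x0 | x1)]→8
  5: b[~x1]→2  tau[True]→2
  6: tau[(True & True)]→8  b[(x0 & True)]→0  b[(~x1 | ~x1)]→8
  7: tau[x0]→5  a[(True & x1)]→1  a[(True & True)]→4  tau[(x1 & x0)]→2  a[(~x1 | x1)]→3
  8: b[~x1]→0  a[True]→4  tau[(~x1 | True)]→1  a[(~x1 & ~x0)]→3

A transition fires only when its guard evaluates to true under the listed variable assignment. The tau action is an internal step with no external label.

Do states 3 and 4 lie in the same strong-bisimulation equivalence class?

Compute ~ classes (split until stable):
  round 0: {{0,1,2,3,4,5,6,7,8}}
  round 1: {{0,1,2,7},{3,4},{5,6},{8}}
  round 2: {{0},{1},{2},{3,4},{5},{6},{7},{8}}
8 equivalence class(es) (converged in 3)
class of 3: {3,4}; class of 4: {3,4}

Answer: BISIMILAR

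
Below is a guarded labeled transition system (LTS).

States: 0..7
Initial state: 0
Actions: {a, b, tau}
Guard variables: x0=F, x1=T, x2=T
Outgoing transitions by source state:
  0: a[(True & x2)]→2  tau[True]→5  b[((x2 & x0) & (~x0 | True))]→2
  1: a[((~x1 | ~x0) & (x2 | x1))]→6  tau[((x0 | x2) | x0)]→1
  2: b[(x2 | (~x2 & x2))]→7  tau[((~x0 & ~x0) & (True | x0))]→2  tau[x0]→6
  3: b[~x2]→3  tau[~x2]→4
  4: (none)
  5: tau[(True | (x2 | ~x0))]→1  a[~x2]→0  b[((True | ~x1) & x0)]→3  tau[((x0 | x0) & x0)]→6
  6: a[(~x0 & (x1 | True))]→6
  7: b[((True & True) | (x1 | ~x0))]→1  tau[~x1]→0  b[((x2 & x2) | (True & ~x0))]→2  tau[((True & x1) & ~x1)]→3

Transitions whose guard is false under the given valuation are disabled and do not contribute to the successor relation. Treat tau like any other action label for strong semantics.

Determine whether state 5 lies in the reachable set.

Answer: REACHABLE

Working:
Guard filter leaves 10 enabled edge(s).
Layer 0: {0}
Layer 1: {2,5}  total {0,2,5}
Layer 2: {1,7}  total {0,1,2,5,7}
Layer 3: {6}  total {0,1,2,5,6,7}
Reach set: {0,1,2,5,6,7}
Path to 5: tau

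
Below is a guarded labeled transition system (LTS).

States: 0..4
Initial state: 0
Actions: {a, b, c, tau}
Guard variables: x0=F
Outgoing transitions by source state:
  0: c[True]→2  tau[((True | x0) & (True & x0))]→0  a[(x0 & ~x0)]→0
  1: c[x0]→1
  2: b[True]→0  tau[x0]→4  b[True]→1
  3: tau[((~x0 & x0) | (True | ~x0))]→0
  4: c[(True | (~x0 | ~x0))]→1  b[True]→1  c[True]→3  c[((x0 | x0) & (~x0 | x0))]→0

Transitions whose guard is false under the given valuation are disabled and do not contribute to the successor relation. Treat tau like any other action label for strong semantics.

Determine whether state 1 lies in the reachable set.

Answer: REACHABLE

Trace:
7 transition(s) survive guard evaluation.
Layer 0: {0}
Layer 1: {2}  total {0,2}
Layer 2: {1}  total {0,1,2}
Reachable = {0,1,2}
Path to 1: c·b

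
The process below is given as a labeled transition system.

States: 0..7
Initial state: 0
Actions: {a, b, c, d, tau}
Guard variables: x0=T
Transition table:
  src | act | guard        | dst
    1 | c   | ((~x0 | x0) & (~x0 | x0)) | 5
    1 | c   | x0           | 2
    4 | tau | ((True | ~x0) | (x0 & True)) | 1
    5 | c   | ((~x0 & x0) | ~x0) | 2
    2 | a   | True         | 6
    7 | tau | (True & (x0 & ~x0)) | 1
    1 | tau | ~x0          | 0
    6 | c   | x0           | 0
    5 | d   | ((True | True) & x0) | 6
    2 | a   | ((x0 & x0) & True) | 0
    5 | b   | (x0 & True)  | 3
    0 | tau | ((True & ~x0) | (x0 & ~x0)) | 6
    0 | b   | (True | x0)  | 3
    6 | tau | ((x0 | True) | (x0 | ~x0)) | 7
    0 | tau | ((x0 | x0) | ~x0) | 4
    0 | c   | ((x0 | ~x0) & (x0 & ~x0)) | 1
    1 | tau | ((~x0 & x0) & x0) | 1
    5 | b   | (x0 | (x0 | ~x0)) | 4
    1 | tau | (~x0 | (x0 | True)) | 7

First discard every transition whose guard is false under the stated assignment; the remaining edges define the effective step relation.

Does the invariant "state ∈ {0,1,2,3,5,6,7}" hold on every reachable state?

Safe = {0,1,2,3,5,6,7}
Reachable = {0,1,2,3,4,5,6,7}
  0: ✓
  1: ✓
  2: ✓
  3: ✓
  4: outside
  5: ✓
  6: ✓
  7: ✓
witness against invariant: tau → 4

Answer: INVARIANT VIOLATED at state 4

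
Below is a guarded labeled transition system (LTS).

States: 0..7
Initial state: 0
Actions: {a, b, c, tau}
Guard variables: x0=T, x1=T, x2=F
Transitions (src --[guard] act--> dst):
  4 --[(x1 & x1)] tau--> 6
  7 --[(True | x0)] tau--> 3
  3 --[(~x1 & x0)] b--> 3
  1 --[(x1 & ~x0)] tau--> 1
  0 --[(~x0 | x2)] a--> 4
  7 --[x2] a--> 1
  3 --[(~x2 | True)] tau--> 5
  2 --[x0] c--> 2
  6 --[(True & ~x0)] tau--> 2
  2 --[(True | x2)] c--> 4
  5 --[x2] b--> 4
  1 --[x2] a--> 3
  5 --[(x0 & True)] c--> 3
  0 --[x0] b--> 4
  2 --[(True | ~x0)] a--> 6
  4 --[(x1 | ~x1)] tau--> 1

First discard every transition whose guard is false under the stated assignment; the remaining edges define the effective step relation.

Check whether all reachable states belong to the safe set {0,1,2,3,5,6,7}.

Inv-set: {0,1,2,3,5,6,7}
Reachable = {0,1,4,6}
  0: ok
  1: ok
  4: outside
  6: ok
reach 4 via b — violates

Answer: INVARIANT VIOLATED at state 4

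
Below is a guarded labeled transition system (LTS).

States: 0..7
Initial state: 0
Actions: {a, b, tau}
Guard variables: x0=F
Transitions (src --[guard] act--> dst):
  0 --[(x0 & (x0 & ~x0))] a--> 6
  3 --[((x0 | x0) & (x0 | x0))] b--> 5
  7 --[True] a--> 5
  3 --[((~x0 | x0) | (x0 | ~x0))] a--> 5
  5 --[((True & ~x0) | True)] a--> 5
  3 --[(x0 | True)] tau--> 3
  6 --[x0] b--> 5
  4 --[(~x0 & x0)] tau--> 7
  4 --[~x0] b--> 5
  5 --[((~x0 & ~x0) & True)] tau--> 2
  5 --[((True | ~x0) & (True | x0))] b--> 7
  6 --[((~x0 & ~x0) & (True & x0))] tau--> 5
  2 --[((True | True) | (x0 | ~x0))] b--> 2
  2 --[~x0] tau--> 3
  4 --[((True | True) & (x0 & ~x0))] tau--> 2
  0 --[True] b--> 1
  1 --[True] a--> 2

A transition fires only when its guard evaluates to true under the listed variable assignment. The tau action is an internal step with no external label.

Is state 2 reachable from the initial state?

Answer: REACHABLE

Working:
Guard filter leaves 11 enabled edge(s).
L0 = {0}
L1 = {1}  cumulative {0,1}
L2 = {2}  cumulative {0,1,2}
L3 = {3}  cumulative {0,1,2,3}
L4 = {5}  cumulative {0,1,2,3,5}
L5 = {7}  cumulative {0,1,2,3,5,7}
R = {0,1,2,3,5,7}
witness 2: b·a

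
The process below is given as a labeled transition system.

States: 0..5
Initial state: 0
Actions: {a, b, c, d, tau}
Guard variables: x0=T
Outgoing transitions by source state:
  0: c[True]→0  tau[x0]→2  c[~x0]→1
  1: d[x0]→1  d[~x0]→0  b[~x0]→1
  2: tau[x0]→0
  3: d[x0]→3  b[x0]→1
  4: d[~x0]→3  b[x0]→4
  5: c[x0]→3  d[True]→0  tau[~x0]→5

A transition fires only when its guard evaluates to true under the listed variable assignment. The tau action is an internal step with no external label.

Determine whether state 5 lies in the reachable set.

Guard filter leaves 9 enabled edge(s).
L0 = {0}
L1 = {2}  cumulative {0,2}
R = {0,2}

Answer: UNREACHABLE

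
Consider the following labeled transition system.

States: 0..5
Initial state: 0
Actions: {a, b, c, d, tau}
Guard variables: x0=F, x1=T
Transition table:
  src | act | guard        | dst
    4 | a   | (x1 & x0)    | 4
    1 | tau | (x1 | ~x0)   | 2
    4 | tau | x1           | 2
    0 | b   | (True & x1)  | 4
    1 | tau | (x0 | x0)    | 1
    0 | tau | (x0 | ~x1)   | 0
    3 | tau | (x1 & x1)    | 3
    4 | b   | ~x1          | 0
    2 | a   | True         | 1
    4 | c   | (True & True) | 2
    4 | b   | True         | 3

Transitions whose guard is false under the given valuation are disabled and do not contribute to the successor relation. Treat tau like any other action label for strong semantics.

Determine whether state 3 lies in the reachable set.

Answer: REACHABLE

Working:
After dropping false guards: 7 live edges.
L0 = {0}
L1 = {4}  now seen {0,4}
L2 = {2,3}  now seen {0,2,3,4}
L3 = {1}  now seen {0,1,2,3,4}
Reachable = {0,1,2,3,4}
trace reaching 3: b·b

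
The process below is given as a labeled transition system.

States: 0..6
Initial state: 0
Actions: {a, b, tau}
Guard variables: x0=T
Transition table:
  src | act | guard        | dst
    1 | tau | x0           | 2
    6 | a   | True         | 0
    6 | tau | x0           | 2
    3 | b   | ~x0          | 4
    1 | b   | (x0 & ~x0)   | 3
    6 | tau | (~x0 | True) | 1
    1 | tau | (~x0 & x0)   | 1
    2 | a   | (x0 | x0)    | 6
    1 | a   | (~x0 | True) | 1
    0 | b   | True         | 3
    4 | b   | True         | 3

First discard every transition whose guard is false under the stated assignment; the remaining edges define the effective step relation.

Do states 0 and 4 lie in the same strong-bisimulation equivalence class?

Answer: BISIMILAR

Analysis:
Bisimulation quotient by refinement:
  round 0: {{0,1,2,3,4,5,6}}
  round 1: {{0,4},{1,6},{2},{3,5}}
  round 2: {{0,4},{1},{2},{3,5},{6}}
5 equivalence class(es) (converged in 3)
0∈{0,4}, 4∈{0,4}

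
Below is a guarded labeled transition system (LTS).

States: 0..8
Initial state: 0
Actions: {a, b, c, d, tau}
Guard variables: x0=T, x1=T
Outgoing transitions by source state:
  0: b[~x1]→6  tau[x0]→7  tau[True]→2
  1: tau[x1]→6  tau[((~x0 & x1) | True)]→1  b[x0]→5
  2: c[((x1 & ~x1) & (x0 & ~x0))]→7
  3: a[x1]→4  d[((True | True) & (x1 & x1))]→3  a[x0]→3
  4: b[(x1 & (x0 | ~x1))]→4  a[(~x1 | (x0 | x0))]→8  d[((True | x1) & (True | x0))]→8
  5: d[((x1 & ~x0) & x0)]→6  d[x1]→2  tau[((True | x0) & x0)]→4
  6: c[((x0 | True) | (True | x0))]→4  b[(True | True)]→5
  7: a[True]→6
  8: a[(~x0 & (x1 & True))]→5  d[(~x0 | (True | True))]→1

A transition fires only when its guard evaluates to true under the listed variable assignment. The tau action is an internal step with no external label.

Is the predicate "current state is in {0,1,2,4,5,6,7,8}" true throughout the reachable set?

Safe = {0,1,2,4,5,6,7,8}
R = {0,1,2,4,5,6,7,8}
  0: ✓
  1: ✓
  2: ✓
  4: ✓
  5: ✓
  6: ✓
  7: ✓
  8: ✓

Answer: INVARIANT HOLDS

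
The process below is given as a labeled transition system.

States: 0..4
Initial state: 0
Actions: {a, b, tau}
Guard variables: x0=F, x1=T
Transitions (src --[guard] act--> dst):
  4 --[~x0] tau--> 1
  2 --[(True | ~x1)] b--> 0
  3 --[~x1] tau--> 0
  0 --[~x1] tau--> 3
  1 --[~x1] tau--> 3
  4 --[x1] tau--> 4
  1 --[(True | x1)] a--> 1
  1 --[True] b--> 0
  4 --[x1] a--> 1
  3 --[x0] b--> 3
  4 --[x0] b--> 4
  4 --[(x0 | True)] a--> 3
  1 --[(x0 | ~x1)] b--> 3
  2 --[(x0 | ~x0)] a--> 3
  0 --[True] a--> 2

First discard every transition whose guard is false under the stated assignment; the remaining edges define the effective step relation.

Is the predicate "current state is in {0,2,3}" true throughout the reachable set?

Safe = {0,2,3}
Reach set: {0,2,3}
  0: ok
  2: ok
  3: ok

Answer: INVARIANT HOLDS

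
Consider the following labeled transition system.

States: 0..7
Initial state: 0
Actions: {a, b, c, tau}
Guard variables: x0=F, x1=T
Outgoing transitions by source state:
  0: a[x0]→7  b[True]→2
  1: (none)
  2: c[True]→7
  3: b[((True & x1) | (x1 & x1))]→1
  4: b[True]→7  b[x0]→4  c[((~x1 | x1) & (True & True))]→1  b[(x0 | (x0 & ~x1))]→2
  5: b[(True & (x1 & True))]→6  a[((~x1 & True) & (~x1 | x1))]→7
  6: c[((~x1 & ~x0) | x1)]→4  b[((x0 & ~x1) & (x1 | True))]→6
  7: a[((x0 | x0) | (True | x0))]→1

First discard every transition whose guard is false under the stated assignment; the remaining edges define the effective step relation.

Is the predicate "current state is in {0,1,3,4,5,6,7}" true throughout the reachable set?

Safe = {0,1,3,4,5,6,7}
R = {0,1,2,7}
  0: ✓
  1: ✓
  2: VIOLATES
  7: ✓
counterexample path to 2: b

Answer: INVARIANT VIOLATED at state 2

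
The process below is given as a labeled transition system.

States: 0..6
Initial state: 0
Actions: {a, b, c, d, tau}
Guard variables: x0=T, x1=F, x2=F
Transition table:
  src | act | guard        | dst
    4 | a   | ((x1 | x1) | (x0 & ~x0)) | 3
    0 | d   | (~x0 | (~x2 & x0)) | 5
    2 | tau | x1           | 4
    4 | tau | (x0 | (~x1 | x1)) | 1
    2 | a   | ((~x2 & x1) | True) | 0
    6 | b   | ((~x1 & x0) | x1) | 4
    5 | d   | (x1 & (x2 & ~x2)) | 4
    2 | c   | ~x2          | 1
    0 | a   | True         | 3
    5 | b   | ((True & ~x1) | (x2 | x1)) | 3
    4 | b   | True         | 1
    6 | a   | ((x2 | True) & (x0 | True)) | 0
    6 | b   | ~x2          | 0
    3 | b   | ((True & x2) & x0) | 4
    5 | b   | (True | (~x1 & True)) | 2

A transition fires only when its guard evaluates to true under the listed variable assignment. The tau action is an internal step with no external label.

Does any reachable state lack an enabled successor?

Answer: DEADLOCK at state 1

Analysis:
Reach set: {0,1,2,3,5}
  0: a→3  d→5  [2 exit(s)]
  1: ∅  [no exit]
  2: a→0  c→1  [2 exit(s)]
  3: ∅  [no exit]
  5: b→2  b→3  [2 exit(s)]
trace reaching 1: d·b·c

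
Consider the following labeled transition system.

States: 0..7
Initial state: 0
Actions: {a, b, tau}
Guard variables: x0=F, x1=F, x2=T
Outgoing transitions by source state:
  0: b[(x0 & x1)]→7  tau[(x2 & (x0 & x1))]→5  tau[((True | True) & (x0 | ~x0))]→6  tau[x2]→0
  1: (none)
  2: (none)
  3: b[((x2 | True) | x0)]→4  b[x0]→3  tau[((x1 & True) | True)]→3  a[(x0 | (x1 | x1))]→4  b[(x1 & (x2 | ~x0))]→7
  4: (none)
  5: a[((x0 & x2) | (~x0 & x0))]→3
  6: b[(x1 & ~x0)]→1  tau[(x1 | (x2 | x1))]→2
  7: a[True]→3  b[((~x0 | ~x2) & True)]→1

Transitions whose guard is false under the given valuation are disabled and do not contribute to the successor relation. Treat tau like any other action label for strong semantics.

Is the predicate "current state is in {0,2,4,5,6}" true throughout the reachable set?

Answer: INVARIANT HOLDS

Trace:
Inv-set: {0,2,4,5,6}
Reach set: {0,2,6}
  0: ok
  2: ok
  6: ok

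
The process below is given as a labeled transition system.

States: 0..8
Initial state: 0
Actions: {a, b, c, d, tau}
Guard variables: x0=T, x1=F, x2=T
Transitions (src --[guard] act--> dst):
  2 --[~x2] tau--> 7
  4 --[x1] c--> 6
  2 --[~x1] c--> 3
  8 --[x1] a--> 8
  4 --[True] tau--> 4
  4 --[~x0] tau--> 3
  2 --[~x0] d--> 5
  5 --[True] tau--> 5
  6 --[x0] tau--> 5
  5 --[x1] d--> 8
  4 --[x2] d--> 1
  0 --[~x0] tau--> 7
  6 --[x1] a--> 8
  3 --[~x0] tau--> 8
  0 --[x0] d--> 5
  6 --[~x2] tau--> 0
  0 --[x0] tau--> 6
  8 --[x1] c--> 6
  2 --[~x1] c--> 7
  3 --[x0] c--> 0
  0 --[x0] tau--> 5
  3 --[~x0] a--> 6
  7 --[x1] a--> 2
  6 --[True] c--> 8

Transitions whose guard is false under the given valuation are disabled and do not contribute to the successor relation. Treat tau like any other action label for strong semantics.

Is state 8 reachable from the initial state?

Guard filter leaves 11 enabled edge(s).
Layer 0: {0}
Layer 1: {5,6}  total {0,5,6}
Layer 2: {8}  total {0,5,6,8}
Reach set: {0,5,6,8}
witness 8: tau·c

Answer: REACHABLE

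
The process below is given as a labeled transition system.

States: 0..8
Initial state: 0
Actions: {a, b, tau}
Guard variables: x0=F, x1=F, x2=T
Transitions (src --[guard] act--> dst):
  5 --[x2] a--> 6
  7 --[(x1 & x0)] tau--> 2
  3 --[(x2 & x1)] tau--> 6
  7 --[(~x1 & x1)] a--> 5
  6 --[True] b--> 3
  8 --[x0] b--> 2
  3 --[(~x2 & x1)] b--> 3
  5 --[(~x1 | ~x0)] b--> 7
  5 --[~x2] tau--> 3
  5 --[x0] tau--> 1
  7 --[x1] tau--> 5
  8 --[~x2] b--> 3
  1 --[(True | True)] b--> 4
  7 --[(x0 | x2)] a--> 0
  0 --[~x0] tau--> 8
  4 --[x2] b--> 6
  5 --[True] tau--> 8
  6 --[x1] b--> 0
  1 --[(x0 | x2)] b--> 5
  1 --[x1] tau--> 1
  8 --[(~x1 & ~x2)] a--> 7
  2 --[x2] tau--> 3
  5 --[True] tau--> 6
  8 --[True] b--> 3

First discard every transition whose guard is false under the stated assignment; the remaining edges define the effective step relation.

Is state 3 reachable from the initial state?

After dropping false guards: 12 live edges.
L0 = {0}
L1 = {8}  now seen {0,8}
L2 = {3}  now seen {0,3,8}
Reachable = {0,3,8}
trace reaching 3: tau·b

Answer: REACHABLE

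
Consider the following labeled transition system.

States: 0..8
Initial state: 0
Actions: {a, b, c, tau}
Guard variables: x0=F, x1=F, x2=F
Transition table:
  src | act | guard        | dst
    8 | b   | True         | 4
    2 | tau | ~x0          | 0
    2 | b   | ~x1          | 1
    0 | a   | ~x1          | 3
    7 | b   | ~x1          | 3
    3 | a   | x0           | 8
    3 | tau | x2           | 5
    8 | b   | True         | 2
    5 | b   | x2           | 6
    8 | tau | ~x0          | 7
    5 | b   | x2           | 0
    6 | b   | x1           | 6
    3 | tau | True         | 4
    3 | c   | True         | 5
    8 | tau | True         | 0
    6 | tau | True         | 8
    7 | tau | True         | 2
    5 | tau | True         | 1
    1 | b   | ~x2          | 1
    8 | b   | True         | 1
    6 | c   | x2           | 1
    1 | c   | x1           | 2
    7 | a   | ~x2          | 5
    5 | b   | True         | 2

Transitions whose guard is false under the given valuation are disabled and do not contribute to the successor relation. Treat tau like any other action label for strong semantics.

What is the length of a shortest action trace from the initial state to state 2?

BFS to 2:
  L0 = {0}
  L1 = {3}
  L2 = {4,5}
  L3 = {1,2}
2 enters at depth 3; path a·c·b

Answer: 3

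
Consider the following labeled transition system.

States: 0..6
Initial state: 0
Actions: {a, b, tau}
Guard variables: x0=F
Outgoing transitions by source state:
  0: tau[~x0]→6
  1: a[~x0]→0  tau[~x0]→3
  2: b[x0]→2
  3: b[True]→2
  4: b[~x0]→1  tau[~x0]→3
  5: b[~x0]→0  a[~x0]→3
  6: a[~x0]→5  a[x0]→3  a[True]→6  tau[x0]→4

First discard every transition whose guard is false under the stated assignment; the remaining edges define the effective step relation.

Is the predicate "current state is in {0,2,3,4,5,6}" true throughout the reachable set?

Inv-set: {0,2,3,4,5,6}
Reach set: {0,2,3,5,6}
  0: ✓
  2: ✓
  3: ✓
  5: ✓
  6: ✓

Answer: INVARIANT HOLDS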